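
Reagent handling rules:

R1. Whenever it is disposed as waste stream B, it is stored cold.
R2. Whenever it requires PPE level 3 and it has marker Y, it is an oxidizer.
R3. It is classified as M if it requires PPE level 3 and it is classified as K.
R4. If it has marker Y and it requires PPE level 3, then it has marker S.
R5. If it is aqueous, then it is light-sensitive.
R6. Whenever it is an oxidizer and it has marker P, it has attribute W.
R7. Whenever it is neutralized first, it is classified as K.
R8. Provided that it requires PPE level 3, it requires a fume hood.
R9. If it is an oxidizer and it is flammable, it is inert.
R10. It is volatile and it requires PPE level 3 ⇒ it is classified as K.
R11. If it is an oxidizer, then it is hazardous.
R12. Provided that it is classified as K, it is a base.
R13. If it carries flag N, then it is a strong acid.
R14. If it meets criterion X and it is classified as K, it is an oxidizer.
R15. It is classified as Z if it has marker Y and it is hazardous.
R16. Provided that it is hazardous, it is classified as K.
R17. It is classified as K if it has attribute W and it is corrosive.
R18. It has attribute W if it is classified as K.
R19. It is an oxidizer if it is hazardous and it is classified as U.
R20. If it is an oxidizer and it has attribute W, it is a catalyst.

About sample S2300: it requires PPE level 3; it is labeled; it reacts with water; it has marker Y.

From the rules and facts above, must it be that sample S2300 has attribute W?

Yes

By R2 (it requires PPE level 3, it has marker Y): it is an oxidizer.
By R11 (it is an oxidizer): it is hazardous.
By R16 (it is hazardous): it is classified as K.
By R18 (it is classified as K): it has attribute W.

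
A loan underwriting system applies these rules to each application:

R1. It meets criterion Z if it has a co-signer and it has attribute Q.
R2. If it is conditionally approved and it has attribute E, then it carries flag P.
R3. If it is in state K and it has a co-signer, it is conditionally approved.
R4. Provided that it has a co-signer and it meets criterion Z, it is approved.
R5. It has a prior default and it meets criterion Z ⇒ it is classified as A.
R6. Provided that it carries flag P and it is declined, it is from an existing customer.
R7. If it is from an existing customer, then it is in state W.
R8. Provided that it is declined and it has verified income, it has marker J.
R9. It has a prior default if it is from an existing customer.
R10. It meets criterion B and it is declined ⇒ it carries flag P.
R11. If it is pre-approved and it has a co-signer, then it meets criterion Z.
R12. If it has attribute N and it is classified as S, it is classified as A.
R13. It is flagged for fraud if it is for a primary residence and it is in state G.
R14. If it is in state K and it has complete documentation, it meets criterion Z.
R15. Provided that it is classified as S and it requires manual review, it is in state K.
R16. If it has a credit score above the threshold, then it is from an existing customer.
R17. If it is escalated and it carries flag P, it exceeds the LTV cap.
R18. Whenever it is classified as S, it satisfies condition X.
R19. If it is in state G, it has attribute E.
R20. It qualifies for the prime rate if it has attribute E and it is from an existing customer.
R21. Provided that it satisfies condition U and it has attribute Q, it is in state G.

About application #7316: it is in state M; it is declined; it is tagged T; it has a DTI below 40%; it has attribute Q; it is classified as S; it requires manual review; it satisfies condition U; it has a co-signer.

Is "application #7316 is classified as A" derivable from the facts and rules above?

Yes

By R1 (it has a co-signer, it has attribute Q): it meets criterion Z.
By R15 (it is classified as S, it requires manual review): it is in state K.
By R21 (it satisfies condition U, it has attribute Q): it is in state G.
By R3 (it is in state K, it has a co-signer): it is conditionally approved.
By R19 (it is in state G): it has attribute E.
By R2 (it is conditionally approved, it has attribute E): it carries flag P.
By R6 (it carries flag P, it is declined): it is from an existing customer.
By R9 (it is from an existing customer): it has a prior default.
By R5 (it has a prior default, it meets criterion Z): it is classified as A.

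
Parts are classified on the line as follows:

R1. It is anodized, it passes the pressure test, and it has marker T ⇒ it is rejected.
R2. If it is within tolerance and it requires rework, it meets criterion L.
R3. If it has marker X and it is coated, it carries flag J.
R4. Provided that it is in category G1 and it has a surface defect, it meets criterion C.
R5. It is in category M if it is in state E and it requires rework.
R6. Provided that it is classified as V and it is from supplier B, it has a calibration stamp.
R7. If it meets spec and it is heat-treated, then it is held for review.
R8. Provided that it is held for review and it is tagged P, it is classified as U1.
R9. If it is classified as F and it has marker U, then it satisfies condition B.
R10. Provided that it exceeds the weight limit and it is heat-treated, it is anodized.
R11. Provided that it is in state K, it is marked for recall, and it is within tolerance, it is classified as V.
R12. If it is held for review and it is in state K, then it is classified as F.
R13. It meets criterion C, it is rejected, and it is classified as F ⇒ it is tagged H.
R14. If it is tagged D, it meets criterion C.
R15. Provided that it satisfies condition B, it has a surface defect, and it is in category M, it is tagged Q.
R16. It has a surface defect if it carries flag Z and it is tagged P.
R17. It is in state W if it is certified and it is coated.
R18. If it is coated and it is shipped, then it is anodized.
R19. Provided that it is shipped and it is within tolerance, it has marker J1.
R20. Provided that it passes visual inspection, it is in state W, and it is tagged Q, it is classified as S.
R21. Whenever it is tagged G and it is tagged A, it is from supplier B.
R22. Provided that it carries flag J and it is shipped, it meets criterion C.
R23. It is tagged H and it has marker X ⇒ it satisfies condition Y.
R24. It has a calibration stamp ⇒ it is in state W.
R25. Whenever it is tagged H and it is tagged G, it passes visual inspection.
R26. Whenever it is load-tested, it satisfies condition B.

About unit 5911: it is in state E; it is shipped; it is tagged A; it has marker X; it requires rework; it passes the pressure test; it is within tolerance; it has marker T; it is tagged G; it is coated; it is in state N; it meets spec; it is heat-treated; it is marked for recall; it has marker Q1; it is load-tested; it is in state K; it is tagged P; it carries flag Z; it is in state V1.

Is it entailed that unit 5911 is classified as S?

By R3 (it has marker X, it is coated): it carries flag J.
By R5 (it is in state E, it requires rework): it is in category M.
By R7 (it meets spec, it is heat-treated): it is held for review.
By R11 (it is in state K, it is marked for recall, it is within tolerance): it is classified as V.
By R12 (it is held for review, it is in state K): it is classified as F.
By R16 (it carries flag Z, it is tagged P): it has a surface defect.
By R18 (it is coated, it is shipped): it is anodized.
By R21 (it is tagged G, it is tagged A): it is from supplier B.
By R22 (it carries flag J, it is shipped): it meets criterion C.
By R26 (it is load-tested): it satisfies condition B.
By R1 (it is anodized, it passes the pressure test, it has marker T): it is rejected.
By R6 (it is classified as V, it is from supplier B): it has a calibration stamp.
By R13 (it meets criterion C, it is rejected, it is classified as F): it is tagged H.
By R15 (it satisfies condition B, it has a surface defect, it is in category M): it is tagged Q.
By R24 (it has a calibration stamp): it is in state W.
By R25 (it is tagged H, it is tagged G): it passes visual inspection.
By R20 (it passes visual inspection, it is in state W, it is tagged Q): it is classified as S.

Yes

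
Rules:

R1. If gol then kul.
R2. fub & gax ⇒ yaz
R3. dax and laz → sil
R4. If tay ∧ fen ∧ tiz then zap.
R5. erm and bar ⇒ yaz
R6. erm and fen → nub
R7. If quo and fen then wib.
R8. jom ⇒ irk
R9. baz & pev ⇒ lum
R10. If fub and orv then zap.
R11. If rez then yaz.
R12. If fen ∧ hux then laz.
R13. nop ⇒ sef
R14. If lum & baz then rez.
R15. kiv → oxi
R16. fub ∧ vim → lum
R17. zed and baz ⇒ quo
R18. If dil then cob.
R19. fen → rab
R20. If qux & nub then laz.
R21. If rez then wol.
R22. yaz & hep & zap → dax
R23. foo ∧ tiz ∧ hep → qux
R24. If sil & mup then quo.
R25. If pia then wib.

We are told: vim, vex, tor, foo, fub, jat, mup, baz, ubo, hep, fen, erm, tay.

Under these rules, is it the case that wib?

Forward chaining from the given facts derives: nub, lum, rab, rez, wol, yaz.
Rules concluding wib: R7 needs quo; R25 needs pia — none of these are established.

No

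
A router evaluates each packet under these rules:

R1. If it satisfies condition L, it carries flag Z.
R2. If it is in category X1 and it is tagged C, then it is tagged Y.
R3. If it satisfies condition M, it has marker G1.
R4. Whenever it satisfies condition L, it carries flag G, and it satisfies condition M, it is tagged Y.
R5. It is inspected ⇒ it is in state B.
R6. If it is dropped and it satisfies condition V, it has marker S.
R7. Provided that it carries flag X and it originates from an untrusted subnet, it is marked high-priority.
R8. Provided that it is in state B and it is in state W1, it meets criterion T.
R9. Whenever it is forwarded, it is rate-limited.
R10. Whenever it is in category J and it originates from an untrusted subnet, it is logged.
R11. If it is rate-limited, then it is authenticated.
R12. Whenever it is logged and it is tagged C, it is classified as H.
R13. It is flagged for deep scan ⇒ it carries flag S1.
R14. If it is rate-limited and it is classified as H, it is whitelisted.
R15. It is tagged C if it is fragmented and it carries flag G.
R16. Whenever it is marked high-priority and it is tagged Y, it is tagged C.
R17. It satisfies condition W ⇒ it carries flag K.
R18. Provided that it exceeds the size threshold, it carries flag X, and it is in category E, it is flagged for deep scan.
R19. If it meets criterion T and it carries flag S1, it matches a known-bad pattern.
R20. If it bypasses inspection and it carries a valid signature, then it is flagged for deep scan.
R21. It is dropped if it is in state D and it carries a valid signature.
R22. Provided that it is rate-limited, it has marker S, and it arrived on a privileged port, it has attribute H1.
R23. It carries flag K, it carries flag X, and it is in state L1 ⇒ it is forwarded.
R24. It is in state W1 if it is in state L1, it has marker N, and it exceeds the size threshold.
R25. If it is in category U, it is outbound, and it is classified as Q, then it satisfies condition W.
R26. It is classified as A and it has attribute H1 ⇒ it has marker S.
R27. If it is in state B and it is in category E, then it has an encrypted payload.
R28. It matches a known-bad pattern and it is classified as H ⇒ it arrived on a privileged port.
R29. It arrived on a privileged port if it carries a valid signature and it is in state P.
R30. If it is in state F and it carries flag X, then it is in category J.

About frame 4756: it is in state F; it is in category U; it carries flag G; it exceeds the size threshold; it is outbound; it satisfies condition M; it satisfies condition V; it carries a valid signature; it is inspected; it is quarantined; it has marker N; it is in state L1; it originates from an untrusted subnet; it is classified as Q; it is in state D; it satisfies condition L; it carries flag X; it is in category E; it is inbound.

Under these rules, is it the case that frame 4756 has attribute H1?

Yes

By R4 (it satisfies condition L, it carries flag G, it satisfies condition M): it is tagged Y.
By R5 (it is inspected): it is in state B.
By R7 (it carries flag X, it originates from an untrusted subnet): it is marked high-priority.
By R16 (it is marked high-priority, it is tagged Y): it is tagged C.
By R18 (it exceeds the size threshold, it carries flag X, it is in category E): it is flagged for deep scan.
By R21 (it is in state D, it carries a valid signature): it is dropped.
By R24 (it is in state L1, it has marker N, it exceeds the size threshold): it is in state W1.
By R25 (it is in category U, it is outbound, it is classified as Q): it satisfies condition W.
By R30 (it is in state F, it carries flag X): it is in category J.
By R6 (it is dropped, it satisfies condition V): it has marker S.
By R8 (it is in state B, it is in state W1): it meets criterion T.
By R10 (it is in category J, it originates from an untrusted subnet): it is logged.
By R12 (it is logged, it is tagged C): it is classified as H.
By R13 (it is flagged for deep scan): it carries flag S1.
By R17 (it satisfies condition W): it carries flag K.
By R19 (it meets criterion T, it carries flag S1): it matches a known-bad pattern.
By R23 (it carries flag K, it carries flag X, it is in state L1): it is forwarded.
By R28 (it matches a known-bad pattern, it is classified as H): it arrived on a privileged port.
By R9 (it is forwarded): it is rate-limited.
By R22 (it is rate-limited, it has marker S, it arrived on a privileged port): it has attribute H1.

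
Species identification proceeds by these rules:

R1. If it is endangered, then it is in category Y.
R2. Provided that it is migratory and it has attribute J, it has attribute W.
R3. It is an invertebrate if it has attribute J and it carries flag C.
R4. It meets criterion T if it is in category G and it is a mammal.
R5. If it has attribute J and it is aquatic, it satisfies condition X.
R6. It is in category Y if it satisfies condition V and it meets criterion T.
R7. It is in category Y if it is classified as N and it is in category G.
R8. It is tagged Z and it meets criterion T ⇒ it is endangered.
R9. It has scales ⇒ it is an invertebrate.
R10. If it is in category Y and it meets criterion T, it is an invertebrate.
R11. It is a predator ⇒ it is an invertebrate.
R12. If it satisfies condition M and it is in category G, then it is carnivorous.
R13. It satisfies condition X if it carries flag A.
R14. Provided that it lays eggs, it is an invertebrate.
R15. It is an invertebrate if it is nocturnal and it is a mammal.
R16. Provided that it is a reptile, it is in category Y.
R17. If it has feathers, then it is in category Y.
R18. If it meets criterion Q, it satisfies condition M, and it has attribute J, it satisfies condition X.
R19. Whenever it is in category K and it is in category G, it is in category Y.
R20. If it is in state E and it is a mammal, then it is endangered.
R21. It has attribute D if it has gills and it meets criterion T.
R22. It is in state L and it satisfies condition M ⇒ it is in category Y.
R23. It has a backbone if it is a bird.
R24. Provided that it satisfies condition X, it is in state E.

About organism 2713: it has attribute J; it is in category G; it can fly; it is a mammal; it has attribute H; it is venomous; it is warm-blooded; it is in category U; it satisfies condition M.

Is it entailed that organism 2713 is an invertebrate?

No

Forward chaining from the given facts derives: meets criterion T, is carnivorous.
Rules concluding "it is an invertebrate": R3 needs "it carries flag C"; R9 needs "it has scales"; R10 needs "it is in category Y"; R11 needs "it is a predator"; R14 needs "it lays eggs"; R15 needs "it is nocturnal" — none of these are established.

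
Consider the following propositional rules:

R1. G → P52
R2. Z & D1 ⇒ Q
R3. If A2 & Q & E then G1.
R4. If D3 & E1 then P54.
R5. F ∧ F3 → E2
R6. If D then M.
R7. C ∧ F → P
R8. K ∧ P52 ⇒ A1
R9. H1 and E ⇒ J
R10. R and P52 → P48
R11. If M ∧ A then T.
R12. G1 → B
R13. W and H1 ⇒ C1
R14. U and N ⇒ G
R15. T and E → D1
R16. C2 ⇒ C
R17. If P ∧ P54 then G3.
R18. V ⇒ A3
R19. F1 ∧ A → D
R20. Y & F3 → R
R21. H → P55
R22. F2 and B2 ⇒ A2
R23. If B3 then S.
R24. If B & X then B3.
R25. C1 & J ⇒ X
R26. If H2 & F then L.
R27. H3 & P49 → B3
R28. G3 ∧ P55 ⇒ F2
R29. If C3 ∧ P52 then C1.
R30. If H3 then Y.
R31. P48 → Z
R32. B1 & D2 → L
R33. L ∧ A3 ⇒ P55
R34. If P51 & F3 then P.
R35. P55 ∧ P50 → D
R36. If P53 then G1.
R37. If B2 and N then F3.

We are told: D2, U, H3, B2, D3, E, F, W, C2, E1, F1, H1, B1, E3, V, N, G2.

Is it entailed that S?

Forward chaining from the given facts derives: P54, J, C1, G, C, A3, X, Y, L, P55, F3, P52, E2, P, G3, R, F2, P48, A2, Z.
The only rule concluding S is R23, which needs B3; that is never established.

No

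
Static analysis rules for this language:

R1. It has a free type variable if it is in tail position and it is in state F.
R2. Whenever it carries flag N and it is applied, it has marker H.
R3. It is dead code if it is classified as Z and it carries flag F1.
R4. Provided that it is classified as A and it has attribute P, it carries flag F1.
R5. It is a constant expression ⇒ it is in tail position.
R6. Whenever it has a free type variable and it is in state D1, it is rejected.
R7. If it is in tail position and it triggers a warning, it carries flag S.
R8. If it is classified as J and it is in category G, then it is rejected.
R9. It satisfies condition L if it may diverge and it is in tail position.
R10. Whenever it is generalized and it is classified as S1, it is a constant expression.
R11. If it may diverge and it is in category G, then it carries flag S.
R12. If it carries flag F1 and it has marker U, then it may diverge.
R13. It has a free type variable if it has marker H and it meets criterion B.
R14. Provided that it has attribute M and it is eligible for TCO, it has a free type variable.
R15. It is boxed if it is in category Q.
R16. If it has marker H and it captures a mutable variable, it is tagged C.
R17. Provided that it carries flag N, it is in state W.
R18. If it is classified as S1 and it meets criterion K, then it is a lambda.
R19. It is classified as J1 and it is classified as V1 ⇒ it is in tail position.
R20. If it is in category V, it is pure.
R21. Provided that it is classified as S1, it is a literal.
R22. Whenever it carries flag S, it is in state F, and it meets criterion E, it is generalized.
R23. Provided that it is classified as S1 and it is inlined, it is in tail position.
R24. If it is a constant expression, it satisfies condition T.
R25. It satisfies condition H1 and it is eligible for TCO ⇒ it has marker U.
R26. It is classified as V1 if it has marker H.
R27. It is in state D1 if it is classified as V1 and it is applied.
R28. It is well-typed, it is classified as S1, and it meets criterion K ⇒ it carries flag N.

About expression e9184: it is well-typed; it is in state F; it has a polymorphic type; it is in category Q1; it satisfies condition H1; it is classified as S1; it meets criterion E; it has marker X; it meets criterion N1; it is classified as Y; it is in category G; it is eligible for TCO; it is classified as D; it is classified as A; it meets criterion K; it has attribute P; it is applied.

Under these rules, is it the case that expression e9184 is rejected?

By R4 (it is classified as A, it has attribute P): it carries flag F1.
By R25 (it satisfies condition H1, it is eligible for TCO): it has marker U.
By R28 (it is well-typed, it is classified as S1, it meets criterion K): it carries flag N.
By R2 (it carries flag N, it is applied): it has marker H.
By R12 (it carries flag F1, it has marker U): it may diverge.
By R26 (it has marker H): it is classified as V1.
By R27 (it is classified as V1, it is applied): it is in state D1.
By R11 (it may diverge, it is in category G): it carries flag S.
By R22 (it carries flag S, it is in state F, it meets criterion E): it is generalized.
By R10 (it is generalized, it is classified as S1): it is a constant expression.
By R5 (it is a constant expression): it is in tail position.
By R1 (it is in tail position, it is in state F): it has a free type variable.
By R6 (it has a free type variable, it is in state D1): it is rejected.

Yes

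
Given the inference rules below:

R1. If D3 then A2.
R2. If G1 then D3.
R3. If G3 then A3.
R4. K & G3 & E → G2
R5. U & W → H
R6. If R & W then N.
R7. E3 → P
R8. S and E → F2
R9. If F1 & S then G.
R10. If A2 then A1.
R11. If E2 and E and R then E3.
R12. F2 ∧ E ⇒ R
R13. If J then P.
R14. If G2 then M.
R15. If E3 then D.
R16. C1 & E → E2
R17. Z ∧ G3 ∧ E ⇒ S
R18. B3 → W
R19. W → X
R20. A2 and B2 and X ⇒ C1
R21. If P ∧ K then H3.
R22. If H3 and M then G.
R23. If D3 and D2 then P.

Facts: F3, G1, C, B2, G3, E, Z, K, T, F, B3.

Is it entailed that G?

D3  (by R2: G1)
G2  (by R4: K, G3, E)
M  (by R14: G2)
S  (by R17: Z, G3, E)
W  (by R18: B3)
X  (by R19: W)
A2  (by R1: D3)
F2  (by R8: S, E)
R  (by R12: F2, E)
C1  (by R20: A2, B2, X)
E2  (by R16: C1, E)
E3  (by R11: E2, E, R)
P  (by R7: E3)
H3  (by R21: P, K)
G  (by R22: H3, M)

Yes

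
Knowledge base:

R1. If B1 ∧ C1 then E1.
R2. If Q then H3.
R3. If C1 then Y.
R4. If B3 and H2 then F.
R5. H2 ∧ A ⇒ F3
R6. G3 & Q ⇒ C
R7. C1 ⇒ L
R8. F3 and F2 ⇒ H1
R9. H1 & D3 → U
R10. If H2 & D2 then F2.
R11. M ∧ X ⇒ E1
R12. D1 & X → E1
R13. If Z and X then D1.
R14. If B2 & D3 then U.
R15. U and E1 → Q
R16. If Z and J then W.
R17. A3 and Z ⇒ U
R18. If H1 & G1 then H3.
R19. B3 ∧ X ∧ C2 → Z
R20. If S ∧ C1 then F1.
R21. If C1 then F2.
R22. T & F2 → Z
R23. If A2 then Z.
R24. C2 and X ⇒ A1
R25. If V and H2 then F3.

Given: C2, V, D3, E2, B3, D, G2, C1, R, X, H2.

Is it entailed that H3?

Z  (by R19: B3, X, C2)
F2  (by R21: C1)
F3  (by R25: V, H2)
H1  (by R8: F3, F2)
U  (by R9: H1, D3)
D1  (by R13: Z, X)
E1  (by R12: D1, X)
Q  (by R15: U, E1)
H3  (by R2: Q)

Yes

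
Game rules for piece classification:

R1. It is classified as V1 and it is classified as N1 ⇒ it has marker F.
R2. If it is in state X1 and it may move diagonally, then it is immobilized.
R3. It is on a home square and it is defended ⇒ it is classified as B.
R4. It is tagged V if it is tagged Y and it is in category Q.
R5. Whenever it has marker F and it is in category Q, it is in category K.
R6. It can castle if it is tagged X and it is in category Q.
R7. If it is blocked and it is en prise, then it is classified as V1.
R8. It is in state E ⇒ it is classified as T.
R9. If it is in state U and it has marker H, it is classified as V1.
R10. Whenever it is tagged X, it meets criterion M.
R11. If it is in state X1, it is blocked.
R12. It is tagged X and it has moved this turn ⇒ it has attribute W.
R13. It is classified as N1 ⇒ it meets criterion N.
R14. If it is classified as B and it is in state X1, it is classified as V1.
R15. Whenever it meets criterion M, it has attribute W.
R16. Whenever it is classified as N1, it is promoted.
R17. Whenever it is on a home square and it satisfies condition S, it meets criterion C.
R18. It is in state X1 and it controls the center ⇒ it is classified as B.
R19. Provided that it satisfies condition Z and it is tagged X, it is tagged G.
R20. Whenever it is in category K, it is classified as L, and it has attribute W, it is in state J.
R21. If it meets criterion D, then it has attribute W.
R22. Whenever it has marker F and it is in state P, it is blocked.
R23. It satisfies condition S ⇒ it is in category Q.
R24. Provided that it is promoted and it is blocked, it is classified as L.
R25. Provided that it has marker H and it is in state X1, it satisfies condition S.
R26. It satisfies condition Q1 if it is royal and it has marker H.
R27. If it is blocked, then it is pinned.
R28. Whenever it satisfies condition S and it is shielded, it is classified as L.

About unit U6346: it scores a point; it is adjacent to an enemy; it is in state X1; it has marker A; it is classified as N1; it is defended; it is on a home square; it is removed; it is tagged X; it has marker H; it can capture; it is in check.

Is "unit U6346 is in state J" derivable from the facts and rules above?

By R3 (it is on a home square, it is defended): it is classified as B.
By R10 (it is tagged X): it meets criterion M.
By R11 (it is in state X1): it is blocked.
By R14 (it is classified as B, it is in state X1): it is classified as V1.
By R15 (it meets criterion M): it has attribute W.
By R16 (it is classified as N1): it is promoted.
By R24 (it is promoted, it is blocked): it is classified as L.
By R25 (it has marker H, it is in state X1): it satisfies condition S.
By R1 (it is classified as V1, it is classified as N1): it has marker F.
By R23 (it satisfies condition S): it is in category Q.
By R5 (it has marker F, it is in category Q): it is in category K.
By R20 (it is in category K, it is classified as L, it has attribute W): it is in state J.

Yes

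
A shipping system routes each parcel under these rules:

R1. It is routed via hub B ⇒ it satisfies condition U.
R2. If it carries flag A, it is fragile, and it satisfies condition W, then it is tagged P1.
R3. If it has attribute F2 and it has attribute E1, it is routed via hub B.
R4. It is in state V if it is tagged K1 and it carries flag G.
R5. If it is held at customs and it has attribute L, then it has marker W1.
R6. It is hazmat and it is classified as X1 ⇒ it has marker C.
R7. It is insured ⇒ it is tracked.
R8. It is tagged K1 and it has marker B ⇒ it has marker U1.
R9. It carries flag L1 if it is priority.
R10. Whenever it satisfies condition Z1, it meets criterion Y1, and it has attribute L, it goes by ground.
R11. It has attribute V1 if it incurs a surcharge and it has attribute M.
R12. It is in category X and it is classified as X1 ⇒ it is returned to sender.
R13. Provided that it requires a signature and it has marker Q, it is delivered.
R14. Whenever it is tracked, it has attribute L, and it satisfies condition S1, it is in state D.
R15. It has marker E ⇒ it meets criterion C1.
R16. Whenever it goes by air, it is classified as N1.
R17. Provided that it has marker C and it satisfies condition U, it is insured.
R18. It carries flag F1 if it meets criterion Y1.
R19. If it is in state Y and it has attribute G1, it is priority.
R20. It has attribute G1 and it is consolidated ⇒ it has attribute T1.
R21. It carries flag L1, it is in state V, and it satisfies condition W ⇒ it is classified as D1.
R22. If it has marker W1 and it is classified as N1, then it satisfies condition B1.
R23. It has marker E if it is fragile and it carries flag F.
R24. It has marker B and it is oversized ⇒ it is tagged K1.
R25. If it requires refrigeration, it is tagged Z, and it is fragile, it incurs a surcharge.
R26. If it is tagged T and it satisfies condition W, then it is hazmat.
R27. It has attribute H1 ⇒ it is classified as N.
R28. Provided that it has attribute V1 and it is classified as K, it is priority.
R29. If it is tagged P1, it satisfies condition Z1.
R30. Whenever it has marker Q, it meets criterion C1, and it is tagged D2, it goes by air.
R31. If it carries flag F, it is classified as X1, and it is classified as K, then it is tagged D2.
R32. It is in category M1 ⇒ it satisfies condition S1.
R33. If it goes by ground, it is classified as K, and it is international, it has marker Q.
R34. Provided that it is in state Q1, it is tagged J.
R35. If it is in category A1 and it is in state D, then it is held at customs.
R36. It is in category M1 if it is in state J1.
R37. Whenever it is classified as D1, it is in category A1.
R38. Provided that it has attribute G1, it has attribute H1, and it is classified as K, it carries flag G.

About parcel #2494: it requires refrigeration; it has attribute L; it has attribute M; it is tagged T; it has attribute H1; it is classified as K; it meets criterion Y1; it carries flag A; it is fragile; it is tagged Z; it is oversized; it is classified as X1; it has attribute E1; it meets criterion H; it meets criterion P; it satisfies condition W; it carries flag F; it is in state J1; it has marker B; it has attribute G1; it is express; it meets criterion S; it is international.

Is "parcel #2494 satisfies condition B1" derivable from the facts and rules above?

No

Forward chaining from the given facts derives: is tagged P1, carries flag F1, has marker E, is tagged K1, incurs a surcharge, is hazmat, is classified as N, satisfies condition Z1, is tagged D2, is in category M1, carries flag G, is in state V, has marker C, has marker U1, goes by ground, has attribute V1, meets criterion C1, is priority, satisfies condition S1, has marker Q, carries flag L1, is classified as D1, goes by air, is in category A1, is classified as N1.
The only rule concluding "it satisfies condition B1" is R22, which needs "it has marker W1"; that is never established.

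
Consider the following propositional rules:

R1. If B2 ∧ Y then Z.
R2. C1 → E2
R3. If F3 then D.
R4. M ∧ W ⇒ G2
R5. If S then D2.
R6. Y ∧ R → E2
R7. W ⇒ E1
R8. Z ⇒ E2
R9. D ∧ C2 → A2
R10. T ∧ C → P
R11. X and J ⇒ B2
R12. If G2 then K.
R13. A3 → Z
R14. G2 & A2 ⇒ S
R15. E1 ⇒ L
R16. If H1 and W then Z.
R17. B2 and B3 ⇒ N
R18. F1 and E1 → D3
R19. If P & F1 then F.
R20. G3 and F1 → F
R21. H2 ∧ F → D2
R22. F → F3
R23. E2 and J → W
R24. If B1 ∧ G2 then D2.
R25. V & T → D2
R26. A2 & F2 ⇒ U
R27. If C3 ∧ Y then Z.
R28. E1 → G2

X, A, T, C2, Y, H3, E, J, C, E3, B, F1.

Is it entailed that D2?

Yes

P  (by R10: T, C)
B2  (by R11: X, J)
F  (by R19: P, F1)
F3  (by R22: F)
Z  (by R1: B2, Y)
D  (by R3: F3)
E2  (by R8: Z)
A2  (by R9: D, C2)
W  (by R23: E2, J)
E1  (by R7: W)
G2  (by R28: E1)
S  (by R14: G2, A2)
D2  (by R5: S)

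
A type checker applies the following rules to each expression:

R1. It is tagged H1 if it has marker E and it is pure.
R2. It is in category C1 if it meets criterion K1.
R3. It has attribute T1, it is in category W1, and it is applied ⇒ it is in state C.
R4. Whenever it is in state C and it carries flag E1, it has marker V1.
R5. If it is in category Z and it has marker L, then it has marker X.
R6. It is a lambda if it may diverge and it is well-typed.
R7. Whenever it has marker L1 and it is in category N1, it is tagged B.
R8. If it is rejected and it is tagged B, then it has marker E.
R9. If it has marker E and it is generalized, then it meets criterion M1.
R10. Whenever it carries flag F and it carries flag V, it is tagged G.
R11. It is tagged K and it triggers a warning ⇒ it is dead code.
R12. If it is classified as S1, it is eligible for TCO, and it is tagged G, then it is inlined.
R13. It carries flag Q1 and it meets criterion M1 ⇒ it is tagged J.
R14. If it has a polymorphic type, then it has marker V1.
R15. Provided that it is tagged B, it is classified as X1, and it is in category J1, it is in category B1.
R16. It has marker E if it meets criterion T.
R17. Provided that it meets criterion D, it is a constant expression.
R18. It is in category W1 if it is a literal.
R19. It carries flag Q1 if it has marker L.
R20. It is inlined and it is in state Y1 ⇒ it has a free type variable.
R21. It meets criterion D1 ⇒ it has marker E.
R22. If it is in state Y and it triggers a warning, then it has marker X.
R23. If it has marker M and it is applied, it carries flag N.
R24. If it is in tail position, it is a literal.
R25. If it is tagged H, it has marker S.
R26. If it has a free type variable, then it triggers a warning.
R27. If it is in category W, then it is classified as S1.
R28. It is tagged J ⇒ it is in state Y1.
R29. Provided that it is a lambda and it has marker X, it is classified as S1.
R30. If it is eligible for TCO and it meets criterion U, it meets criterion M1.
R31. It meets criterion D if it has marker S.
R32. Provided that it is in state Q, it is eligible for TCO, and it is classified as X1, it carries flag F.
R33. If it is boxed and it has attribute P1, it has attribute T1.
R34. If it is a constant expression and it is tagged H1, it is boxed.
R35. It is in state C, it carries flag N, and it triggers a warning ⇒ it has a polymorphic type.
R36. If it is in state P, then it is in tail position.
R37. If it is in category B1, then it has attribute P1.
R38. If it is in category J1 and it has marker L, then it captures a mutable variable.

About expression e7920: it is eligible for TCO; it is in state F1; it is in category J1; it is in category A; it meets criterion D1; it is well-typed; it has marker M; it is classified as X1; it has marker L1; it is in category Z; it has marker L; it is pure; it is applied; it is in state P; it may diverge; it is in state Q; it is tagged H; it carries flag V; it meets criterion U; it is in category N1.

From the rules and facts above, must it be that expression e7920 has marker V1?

By R5 (it is in category Z, it has marker L): it has marker X.
By R6 (it may diverge, it is well-typed): it is a lambda.
By R7 (it has marker L1, it is in category N1): it is tagged B.
By R15 (it is tagged B, it is classified as X1, it is in category J1): it is in category B1.
By R19 (it has marker L): it carries flag Q1.
By R21 (it meets criterion D1): it has marker E.
By R23 (it has marker M, it is applied): it carries flag N.
By R25 (it is tagged H): it has marker S.
By R29 (it is a lambda, it has marker X): it is classified as S1.
By R30 (it is eligible for TCO, it meets criterion U): it meets criterion M1.
By R31 (it has marker S): it meets criterion D.
By R32 (it is in state Q, it is eligible for TCO, it is classified as X1): it carries flag F.
By R36 (it is in state P): it is in tail position.
By R37 (it is in category B1): it has attribute P1.
By R1 (it has marker E, it is pure): it is tagged H1.
By R10 (it carries flag F, it carries flag V): it is tagged G.
By R12 (it is classified as S1, it is eligible for TCO, it is tagged G): it is inlined.
By R13 (it carries flag Q1, it meets criterion M1): it is tagged J.
By R17 (it meets criterion D): it is a constant expression.
By R24 (it is in tail position): it is a literal.
By R28 (it is tagged J): it is in state Y1.
By R34 (it is a constant expression, it is tagged H1): it is boxed.
By R18 (it is a literal): it is in category W1.
By R20 (it is inlined, it is in state Y1): it has a free type variable.
By R26 (it has a free type variable): it triggers a warning.
By R33 (it is boxed, it has attribute P1): it has attribute T1.
By R3 (it has attribute T1, it is in category W1, it is applied): it is in state C.
By R35 (it is in state C, it carries flag N, it triggers a warning): it has a polymorphic type.
By R14 (it has a polymorphic type): it has marker V1.

Yes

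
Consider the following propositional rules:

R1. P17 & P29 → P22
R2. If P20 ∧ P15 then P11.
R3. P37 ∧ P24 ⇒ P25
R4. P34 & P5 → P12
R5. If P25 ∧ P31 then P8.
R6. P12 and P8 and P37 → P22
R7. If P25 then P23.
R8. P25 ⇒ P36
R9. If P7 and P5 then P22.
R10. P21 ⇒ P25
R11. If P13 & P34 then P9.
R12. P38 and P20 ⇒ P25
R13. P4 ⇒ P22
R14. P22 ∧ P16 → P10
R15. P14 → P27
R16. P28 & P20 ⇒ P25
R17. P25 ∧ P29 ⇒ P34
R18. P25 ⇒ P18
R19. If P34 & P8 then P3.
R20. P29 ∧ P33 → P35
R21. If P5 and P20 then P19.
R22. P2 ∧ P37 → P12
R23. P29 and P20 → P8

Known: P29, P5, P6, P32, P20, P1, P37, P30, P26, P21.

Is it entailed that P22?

Yes

P25  (by R10: P21)
P34  (by R17: P25, P29)
P8  (by R23: P29, P20)
P12  (by R4: P34, P5)
P22  (by R6: P12, P8, P37)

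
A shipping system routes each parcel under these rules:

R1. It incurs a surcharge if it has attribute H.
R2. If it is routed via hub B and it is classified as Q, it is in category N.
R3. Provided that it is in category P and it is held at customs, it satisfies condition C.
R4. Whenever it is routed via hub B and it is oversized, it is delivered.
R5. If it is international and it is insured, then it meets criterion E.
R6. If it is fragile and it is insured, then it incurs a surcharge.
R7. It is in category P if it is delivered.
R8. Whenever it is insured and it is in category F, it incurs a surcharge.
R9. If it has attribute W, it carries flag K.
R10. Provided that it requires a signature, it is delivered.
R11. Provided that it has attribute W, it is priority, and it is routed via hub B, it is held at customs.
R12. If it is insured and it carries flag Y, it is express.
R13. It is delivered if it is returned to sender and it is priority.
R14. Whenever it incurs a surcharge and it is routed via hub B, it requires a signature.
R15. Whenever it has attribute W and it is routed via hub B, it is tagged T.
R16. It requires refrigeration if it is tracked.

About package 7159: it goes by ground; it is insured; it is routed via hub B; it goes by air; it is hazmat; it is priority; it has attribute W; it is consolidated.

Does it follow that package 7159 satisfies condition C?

Forward chaining from the given facts derives: carries flag K, is held at customs, is tagged T.
The only rule concluding "it satisfies condition C" is R3, which needs "it is in category P"; that is never established.

No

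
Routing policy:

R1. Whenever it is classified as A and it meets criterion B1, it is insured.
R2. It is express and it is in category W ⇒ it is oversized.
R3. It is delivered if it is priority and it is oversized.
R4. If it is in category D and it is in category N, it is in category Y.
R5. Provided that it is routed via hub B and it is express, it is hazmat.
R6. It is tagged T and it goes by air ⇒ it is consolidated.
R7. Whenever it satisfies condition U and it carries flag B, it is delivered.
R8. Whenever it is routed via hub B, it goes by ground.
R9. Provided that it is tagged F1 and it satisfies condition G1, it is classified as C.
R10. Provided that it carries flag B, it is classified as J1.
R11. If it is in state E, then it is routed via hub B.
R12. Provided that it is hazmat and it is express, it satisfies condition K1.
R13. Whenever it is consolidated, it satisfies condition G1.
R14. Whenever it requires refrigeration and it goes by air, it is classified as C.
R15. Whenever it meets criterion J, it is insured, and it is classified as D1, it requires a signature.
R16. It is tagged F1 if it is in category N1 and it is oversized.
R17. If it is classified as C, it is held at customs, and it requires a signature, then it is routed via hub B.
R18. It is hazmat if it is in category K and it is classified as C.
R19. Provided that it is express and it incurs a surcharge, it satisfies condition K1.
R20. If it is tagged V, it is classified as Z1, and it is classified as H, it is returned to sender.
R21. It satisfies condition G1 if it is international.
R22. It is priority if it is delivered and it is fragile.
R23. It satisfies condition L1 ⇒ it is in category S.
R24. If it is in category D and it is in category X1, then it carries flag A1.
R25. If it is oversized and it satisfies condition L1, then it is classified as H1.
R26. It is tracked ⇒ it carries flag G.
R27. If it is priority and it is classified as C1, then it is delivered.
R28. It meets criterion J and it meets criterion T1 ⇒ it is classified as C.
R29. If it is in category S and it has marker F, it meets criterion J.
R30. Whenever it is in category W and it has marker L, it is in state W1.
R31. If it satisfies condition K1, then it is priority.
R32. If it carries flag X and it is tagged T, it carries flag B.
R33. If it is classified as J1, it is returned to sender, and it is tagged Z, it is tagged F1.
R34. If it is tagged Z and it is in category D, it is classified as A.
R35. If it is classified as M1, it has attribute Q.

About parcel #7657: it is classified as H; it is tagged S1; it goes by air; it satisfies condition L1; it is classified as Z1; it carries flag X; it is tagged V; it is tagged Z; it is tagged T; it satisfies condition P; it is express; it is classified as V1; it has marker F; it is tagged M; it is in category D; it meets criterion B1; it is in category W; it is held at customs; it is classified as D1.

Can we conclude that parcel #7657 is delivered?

Yes

By R2 (it is express, it is in category W): it is oversized.
By R6 (it is tagged T, it goes by air): it is consolidated.
By R13 (it is consolidated): it satisfies condition G1.
By R20 (it is tagged V, it is classified as Z1, it is classified as H): it is returned to sender.
By R23 (it satisfies condition L1): it is in category S.
By R29 (it is in category S, it has marker F): it meets criterion J.
By R32 (it carries flag X, it is tagged T): it carries flag B.
By R34 (it is tagged Z, it is in category D): it is classified as A.
By R1 (it is classified as A, it meets criterion B1): it is insured.
By R10 (it carries flag B): it is classified as J1.
By R15 (it meets criterion J, it is insured, it is classified as D1): it requires a signature.
By R33 (it is classified as J1, it is returned to sender, it is tagged Z): it is tagged F1.
By R9 (it is tagged F1, it satisfies condition G1): it is classified as C.
By R17 (it is classified as C, it is held at customs, it requires a signature): it is routed via hub B.
By R5 (it is routed via hub B, it is express): it is hazmat.
By R12 (it is hazmat, it is express): it satisfies condition K1.
By R31 (it satisfies condition K1): it is priority.
By R3 (it is priority, it is oversized): it is delivered.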